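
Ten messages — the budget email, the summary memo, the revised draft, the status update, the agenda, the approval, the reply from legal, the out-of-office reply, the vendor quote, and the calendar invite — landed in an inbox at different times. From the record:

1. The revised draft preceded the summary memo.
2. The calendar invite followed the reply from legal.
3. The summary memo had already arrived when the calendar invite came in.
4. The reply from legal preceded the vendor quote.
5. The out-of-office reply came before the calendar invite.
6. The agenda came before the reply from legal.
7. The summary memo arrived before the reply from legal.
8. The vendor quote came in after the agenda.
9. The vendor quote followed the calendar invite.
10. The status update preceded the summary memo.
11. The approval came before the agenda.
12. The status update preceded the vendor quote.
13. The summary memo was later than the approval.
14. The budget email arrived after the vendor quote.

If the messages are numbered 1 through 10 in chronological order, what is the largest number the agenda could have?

The agenda must come before the budget email, the calendar invite, the reply from legal, and the vendor quote — 4 messages forced after it.
Everything else can be placed before the agenda in some valid order, so the agenda can sit as late as position 10 − 4 = 6.

6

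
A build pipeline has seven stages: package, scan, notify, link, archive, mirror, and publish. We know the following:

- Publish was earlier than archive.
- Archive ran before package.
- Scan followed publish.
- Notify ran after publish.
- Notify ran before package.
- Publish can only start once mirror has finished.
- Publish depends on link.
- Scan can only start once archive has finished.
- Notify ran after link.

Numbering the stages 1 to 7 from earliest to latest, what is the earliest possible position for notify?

Link, mirror, and publish must all come before notify — 3 forced predecessors.
Nothing else is forced ahead of notify, so its earliest slot is position 3 + 1 = 4.

4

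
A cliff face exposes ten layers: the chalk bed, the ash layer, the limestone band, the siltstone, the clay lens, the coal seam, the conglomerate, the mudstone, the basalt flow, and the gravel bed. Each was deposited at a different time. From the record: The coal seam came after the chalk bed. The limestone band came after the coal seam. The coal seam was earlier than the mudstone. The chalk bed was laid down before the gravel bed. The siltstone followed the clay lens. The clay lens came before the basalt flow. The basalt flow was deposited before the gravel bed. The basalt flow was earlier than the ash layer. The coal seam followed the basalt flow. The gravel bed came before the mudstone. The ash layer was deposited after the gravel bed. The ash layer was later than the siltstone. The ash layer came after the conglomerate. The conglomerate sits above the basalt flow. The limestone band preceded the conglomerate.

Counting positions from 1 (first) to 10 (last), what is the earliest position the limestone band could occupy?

The basalt flow, the chalk bed, the clay lens, and the coal seam must all come before the limestone band — 4 forced predecessors.
Nothing else is forced ahead of the limestone band, so its earliest slot is position 4 + 1 = 5.

5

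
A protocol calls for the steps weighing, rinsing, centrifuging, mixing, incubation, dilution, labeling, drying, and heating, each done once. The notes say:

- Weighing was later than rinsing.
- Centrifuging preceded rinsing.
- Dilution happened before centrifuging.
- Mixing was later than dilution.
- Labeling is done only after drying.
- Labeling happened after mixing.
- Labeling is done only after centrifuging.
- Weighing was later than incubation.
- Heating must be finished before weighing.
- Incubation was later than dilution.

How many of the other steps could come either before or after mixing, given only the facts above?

Forced before mixing: dilution; forced after mixing: labeling.
That leaves centrifuging, drying, heating, incubation, rinsing, and weighing with no forced order relative to mixing — 6.

6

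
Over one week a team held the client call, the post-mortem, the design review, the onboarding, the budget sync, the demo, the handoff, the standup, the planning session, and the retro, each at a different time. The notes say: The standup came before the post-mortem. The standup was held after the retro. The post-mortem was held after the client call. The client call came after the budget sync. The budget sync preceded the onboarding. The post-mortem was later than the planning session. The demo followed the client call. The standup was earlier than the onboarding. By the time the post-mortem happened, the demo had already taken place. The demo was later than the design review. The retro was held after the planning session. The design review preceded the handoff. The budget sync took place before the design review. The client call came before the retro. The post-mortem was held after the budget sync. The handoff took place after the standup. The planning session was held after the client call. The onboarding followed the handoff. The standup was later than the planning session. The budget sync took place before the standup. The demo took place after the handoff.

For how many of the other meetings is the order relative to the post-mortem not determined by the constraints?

1

Forced before the post-mortem: the budget sync, the client call, the demo, the design review, the handoff, the planning session, the retro, and the standup.
That leaves the onboarding with no forced order relative to the post-mortem — 1.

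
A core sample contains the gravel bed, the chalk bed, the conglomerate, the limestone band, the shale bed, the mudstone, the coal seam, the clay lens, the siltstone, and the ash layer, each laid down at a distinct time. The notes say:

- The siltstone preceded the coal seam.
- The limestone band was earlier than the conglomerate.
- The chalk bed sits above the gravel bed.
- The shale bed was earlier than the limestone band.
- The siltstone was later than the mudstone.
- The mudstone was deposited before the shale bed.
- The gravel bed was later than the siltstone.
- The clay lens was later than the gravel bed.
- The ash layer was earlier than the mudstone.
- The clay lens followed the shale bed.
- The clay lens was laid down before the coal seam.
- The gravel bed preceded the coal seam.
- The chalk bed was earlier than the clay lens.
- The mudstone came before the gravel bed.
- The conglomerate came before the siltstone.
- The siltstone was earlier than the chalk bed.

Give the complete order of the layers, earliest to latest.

the ash layer, the mudstone, the shale bed, the limestone band, the conglomerate, the siltstone, the gravel bed, the chalk bed, the clay lens, the coal seam

The constraints fix every adjacent pair, so only one ordering works:
the ash layer → the mudstone → the shale bed → the limestone band → the conglomerate → the siltstone → the gravel bed → the chalk bed → the clay lens → the coal seam.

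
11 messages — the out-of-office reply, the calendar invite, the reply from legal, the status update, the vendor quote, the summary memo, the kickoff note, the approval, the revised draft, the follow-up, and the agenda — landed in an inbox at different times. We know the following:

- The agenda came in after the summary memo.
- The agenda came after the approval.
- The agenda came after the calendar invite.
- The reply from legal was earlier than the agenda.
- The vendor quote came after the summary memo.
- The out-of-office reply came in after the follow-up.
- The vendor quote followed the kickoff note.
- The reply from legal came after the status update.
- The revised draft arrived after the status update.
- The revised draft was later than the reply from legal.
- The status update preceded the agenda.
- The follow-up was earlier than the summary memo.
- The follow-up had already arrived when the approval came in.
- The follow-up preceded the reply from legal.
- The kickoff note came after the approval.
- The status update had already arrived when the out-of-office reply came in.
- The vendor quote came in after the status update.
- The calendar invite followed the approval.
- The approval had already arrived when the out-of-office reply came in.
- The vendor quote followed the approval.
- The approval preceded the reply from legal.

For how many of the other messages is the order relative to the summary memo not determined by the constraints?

7

Forced before the summary memo: the follow-up; forced after the summary memo: the agenda and the vendor quote.
That leaves the approval, the calendar invite, the kickoff note, the out-of-office reply, the reply from legal, the revised draft, and the status update with no forced order relative to the summary memo — 7.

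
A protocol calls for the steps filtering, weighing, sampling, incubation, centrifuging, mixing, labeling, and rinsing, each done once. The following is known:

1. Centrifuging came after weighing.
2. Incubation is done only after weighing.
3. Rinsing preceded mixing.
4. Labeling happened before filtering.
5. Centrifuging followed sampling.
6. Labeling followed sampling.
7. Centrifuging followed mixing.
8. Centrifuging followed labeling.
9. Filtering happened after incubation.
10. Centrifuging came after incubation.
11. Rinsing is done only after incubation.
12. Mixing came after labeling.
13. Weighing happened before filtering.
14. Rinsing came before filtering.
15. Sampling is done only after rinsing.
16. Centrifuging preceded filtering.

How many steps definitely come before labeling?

4

Directly stated before labeling: sampling.
Incubation reaches labeling via incubation → rinsing → sampling → labeling.
Rinsing reaches labeling via rinsing → sampling → labeling.
Weighing reaches labeling via weighing → incubation → rinsing → sampling → labeling.
That's incubation, rinsing, sampling, and weighing — 4 in all.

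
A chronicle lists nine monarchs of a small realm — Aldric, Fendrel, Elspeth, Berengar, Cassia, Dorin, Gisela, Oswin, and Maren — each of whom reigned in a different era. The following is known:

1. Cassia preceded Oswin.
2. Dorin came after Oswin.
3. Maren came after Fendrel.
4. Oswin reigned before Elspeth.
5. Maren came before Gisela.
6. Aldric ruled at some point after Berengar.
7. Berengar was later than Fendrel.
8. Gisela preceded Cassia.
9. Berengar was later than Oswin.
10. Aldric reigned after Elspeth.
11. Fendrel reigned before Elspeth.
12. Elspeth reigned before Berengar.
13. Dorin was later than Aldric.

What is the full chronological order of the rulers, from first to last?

The constraints fix every adjacent pair, so only one ordering works:
Fendrel → Maren → Gisela → Cassia → Oswin → Elspeth → Berengar → Aldric → Dorin.

Fendrel, Maren, Gisela, Cassia, Oswin, Elspeth, Berengar, Aldric, Dorin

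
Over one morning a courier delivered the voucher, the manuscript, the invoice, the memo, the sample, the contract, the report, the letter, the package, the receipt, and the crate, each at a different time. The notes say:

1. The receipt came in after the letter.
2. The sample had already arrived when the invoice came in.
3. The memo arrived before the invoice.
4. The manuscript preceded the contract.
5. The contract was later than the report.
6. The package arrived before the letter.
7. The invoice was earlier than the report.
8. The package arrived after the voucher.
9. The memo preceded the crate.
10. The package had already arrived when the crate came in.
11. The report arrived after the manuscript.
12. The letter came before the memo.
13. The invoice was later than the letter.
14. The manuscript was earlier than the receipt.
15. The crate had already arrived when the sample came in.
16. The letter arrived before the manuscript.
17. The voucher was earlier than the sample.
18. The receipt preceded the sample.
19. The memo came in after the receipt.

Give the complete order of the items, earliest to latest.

the voucher, the package, the letter, the manuscript, the receipt, the memo, the crate, the sample, the invoice, the report, the contract

The constraints fix every adjacent pair, so only one ordering works:
the voucher → the package → the letter → the manuscript → the receipt → the memo → the crate → the sample → the invoice → the report → the contract.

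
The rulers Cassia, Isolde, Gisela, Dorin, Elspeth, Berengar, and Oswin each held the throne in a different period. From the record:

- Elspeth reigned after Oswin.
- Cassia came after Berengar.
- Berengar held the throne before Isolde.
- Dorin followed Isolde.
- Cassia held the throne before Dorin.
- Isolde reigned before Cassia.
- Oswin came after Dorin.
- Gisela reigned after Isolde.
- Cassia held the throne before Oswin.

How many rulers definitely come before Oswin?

4

Directly stated before Oswin: Cassia and Dorin.
Berengar reaches Oswin via Berengar → Cassia → Oswin.
Isolde reaches Oswin via Isolde → Dorin → Oswin.
That's Berengar, Cassia, Dorin, and Isolde — 4 in all.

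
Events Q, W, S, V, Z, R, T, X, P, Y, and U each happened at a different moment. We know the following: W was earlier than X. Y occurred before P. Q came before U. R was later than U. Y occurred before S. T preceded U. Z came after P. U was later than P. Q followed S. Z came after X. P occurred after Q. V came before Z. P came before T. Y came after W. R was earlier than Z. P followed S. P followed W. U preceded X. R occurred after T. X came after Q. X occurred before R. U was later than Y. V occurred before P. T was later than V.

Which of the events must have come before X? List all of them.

Directly stated before X: Q, U, and W.
P reaches X via P → U → X.
S reaches X via S → Q → X.
T reaches X via T → U → X.
Likewise V and Y each reach X by chaining the stated constraints.
No chain forces R (or any of the others) ahead of X.

P, Q, S, T, U, V, W, Y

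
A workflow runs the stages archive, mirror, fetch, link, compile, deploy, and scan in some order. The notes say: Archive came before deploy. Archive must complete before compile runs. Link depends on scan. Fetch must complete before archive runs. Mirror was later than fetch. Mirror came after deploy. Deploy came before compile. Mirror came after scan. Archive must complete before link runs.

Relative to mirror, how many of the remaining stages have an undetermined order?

2

Forced before mirror: archive, deploy, fetch, and scan.
That leaves compile and link with no forced order relative to mirror — 2.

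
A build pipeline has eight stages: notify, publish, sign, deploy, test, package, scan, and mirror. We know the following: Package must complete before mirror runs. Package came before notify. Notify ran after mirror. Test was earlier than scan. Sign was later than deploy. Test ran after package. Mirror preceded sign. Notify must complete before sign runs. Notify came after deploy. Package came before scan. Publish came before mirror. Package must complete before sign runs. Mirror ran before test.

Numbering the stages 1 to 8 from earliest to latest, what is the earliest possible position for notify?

Deploy, mirror, package, and publish must all come before notify — 4 forced predecessors.
Nothing else is forced ahead of notify, so its earliest slot is position 4 + 1 = 5.

5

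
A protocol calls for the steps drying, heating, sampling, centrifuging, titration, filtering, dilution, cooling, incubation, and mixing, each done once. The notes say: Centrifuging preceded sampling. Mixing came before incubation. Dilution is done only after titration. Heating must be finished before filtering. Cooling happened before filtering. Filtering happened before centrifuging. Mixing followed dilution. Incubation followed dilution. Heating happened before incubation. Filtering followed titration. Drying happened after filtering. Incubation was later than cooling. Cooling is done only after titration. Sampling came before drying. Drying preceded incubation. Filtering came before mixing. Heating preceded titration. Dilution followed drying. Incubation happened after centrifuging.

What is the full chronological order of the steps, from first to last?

heating, titration, cooling, filtering, centrifuging, sampling, drying, dilution, mixing, incubation

The constraints fix every adjacent pair, so only one ordering works:
heating → titration → cooling → filtering → centrifuging → sampling → drying → dilution → mixing → incubation.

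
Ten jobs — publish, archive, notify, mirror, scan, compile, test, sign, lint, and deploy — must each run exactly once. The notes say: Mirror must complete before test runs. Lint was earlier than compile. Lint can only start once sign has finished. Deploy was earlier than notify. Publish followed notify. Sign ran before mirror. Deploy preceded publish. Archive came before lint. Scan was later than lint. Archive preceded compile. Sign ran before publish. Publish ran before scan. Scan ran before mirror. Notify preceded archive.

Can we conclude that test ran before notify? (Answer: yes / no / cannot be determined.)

Tracing the constraints gives notify → publish → scan → mirror → test, so notify must come before test.
That means test cannot be before notify.

no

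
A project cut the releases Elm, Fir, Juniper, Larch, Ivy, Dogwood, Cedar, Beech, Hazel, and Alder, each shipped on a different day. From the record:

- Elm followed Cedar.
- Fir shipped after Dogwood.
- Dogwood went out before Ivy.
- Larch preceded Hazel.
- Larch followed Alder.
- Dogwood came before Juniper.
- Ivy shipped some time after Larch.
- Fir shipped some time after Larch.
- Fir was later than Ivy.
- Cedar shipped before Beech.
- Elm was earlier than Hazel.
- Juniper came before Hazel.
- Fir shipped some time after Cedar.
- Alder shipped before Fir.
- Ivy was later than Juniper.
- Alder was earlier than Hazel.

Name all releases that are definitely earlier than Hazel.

Directly stated before Hazel: Alder, Elm, Juniper, and Larch.
Cedar reaches Hazel via Cedar → Elm → Hazel.
Dogwood reaches Hazel via Dogwood → Juniper → Hazel.
No chain forces Ivy (or any of the others) ahead of Hazel.

Alder, Cedar, Dogwood, Elm, Juniper, Larch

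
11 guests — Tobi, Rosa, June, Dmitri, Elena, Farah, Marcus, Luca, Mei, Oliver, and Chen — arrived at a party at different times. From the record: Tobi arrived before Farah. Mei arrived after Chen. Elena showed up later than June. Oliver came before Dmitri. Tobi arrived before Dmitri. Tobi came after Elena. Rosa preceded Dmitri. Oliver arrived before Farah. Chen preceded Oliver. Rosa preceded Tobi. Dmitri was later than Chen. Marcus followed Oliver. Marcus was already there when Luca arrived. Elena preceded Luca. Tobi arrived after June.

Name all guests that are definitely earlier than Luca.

Directly stated before Luca: Elena and Marcus.
Chen reaches Luca via Chen → Oliver → Marcus → Luca.
June reaches Luca via June → Elena → Luca.
Oliver reaches Luca via Oliver → Marcus → Luca.
No chain forces Tobi (or any of the others) ahead of Luca.

Chen, Elena, June, Marcus, Oliver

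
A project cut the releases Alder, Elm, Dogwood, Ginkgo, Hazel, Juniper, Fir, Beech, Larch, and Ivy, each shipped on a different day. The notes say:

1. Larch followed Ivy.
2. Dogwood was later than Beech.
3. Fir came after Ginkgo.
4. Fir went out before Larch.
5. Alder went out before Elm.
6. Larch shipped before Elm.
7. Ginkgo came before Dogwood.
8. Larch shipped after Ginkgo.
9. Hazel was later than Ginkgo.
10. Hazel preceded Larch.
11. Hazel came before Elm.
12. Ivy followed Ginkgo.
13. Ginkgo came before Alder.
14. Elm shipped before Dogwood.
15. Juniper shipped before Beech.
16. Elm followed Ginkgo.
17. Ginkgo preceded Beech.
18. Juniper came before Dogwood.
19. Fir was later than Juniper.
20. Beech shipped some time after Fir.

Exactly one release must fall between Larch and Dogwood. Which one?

Tracing the constraints gives Larch → Elm → Dogwood, so Elm sits after Larch and before Dogwood.
No other release is forced both after Larch and before Dogwood.

Elm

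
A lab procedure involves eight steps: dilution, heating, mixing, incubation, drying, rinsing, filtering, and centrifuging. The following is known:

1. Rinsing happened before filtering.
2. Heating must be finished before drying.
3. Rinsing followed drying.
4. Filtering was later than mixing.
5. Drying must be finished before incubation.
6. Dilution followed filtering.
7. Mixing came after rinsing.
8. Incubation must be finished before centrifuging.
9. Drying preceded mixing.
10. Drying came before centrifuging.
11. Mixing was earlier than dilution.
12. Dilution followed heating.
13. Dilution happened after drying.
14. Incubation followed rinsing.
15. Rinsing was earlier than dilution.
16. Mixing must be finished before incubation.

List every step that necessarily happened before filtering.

Directly stated before filtering: mixing and rinsing.
Drying reaches filtering via drying → rinsing → filtering.
Heating reaches filtering via heating → drying → rinsing → filtering.

drying, heating, mixing, rinsing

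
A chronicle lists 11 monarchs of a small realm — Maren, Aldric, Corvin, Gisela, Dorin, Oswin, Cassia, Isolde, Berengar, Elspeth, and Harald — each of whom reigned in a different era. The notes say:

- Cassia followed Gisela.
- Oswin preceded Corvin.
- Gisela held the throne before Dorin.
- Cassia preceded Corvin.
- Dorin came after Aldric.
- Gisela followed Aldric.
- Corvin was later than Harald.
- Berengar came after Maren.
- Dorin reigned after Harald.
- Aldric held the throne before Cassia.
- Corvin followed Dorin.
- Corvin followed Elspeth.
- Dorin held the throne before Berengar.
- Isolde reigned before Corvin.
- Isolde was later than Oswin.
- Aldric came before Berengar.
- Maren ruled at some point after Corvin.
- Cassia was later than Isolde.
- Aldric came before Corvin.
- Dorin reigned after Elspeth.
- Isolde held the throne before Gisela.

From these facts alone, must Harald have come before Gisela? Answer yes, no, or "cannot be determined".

No chain of stated constraints runs from Harald to Gisela, and none runs from Gisela to Harald either.
So the relative order of Harald and Gisela is not fixed by the given facts.

cannot be determined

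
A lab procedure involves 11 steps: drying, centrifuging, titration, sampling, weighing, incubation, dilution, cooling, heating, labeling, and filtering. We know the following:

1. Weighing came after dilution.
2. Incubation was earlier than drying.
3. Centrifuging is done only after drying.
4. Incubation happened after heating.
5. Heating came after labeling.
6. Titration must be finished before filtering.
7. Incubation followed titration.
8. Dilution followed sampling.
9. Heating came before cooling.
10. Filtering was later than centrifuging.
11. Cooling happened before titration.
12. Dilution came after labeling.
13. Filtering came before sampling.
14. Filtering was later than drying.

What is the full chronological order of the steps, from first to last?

The constraints fix every adjacent pair, so only one ordering works:
labeling → heating → cooling → titration → incubation → drying → centrifuging → filtering → sampling → dilution → weighing.

labeling, heating, cooling, titration, incubation, drying, centrifuging, filtering, sampling, dilution, weighing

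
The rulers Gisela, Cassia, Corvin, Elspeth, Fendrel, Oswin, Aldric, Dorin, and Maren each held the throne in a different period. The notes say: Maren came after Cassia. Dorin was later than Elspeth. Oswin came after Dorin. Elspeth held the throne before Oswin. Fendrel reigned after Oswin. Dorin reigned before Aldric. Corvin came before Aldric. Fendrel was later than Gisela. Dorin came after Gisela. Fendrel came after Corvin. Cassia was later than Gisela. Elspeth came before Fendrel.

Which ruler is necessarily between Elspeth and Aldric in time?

Dorin

Tracing the constraints gives Elspeth → Dorin → Aldric, so Dorin sits after Elspeth and before Aldric.
No other ruler is forced both after Elspeth and before Aldric.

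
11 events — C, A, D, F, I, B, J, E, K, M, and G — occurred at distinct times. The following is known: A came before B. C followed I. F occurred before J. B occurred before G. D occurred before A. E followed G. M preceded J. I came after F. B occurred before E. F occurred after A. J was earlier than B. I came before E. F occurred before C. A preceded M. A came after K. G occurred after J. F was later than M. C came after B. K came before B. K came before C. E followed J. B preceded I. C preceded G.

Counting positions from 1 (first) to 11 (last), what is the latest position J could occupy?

J must come before B, C, E, G, and I — 5 events forced after it.
Everything else can be placed before J in some valid order, so J can sit as late as position 11 − 5 = 6.

6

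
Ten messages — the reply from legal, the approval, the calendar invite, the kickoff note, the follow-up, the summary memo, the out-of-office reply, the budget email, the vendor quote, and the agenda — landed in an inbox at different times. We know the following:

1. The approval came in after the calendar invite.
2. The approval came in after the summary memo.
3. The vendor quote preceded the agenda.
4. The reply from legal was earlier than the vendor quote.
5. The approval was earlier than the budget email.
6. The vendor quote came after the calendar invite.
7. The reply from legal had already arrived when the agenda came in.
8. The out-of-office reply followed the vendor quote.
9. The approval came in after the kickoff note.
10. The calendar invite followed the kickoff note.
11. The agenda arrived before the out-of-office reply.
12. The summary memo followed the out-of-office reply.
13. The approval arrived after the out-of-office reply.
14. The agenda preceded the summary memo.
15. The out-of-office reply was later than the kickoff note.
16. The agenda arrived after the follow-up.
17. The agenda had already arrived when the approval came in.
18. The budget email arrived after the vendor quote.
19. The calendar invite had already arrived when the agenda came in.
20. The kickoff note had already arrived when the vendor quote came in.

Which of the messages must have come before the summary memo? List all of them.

Directly stated before the summary memo: the agenda and the out-of-office reply.
The calendar invite reaches the summary memo via the calendar invite → the agenda → the summary memo.
The follow-up reaches the summary memo via the follow-up → the agenda → the summary memo.
The kickoff note reaches the summary memo via the kickoff note → the out-of-office reply → the summary memo.
Likewise the reply from legal and the vendor quote each reach the summary memo by chaining the stated constraints.

the agenda, the calendar invite, the follow-up, the kickoff note, the out-of-office reply, the reply from legal, the vendor quote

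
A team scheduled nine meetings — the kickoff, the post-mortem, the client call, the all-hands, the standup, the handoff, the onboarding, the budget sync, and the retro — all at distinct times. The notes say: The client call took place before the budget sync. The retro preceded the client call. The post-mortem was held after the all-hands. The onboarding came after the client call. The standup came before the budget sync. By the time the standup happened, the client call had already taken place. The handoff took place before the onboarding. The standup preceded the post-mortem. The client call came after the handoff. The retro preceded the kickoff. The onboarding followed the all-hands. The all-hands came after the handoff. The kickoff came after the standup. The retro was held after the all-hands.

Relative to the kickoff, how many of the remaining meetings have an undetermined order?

3

Forced before the kickoff: the all-hands, the client call, the handoff, the retro, and the standup.
That leaves the budget sync, the onboarding, and the post-mortem with no forced order relative to the kickoff — 3.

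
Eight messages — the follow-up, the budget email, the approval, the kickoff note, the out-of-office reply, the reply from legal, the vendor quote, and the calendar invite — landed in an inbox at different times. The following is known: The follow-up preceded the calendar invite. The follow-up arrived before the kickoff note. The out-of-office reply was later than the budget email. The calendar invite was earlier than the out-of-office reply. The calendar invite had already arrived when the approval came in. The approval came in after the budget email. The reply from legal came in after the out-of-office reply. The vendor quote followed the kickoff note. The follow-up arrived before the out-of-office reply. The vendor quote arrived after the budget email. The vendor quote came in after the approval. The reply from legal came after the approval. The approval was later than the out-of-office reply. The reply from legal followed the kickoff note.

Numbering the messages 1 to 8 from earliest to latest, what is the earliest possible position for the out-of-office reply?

The budget email, the calendar invite, and the follow-up must all come before the out-of-office reply — 3 forced predecessors.
Nothing else is forced ahead of the out-of-office reply, so its earliest slot is position 3 + 1 = 4.

4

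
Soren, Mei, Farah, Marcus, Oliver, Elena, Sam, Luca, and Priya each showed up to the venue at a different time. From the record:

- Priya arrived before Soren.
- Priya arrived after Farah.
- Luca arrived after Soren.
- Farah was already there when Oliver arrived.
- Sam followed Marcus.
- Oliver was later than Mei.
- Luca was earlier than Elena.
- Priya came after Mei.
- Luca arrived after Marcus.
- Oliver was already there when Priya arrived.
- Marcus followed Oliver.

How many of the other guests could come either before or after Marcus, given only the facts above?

2

Forced before Marcus: Farah, Mei, and Oliver; forced after Marcus: Elena, Luca, and Sam.
That leaves Priya and Soren with no forced order relative to Marcus — 2.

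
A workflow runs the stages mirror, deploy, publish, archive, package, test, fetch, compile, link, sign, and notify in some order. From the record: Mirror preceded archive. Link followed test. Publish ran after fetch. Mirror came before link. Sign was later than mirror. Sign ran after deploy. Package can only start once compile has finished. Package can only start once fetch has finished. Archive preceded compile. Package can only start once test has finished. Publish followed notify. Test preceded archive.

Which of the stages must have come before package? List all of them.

archive, compile, fetch, mirror, test

Directly stated before package: compile, fetch, and test.
Archive reaches package via archive → compile → package.
Mirror reaches package via mirror → archive → compile → package.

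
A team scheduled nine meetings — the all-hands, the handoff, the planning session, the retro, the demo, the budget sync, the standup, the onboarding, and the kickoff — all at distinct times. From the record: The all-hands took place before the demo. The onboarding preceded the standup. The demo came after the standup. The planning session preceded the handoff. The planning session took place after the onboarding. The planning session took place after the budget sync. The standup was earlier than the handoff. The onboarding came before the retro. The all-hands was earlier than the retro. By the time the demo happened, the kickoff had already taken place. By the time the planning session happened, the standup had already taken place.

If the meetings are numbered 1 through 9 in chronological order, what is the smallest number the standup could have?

2

The onboarding must come before the standup — 1 forced predecessor.
Nothing else is forced ahead of the standup, so its earliest slot is position 1 + 1 = 2.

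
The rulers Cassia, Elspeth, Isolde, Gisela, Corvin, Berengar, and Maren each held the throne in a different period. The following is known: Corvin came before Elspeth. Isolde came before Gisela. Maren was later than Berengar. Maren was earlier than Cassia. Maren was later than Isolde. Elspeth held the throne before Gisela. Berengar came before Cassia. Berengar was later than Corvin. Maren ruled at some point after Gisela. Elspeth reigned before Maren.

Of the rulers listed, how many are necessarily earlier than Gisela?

Directly stated before Gisela: Elspeth and Isolde.
Corvin reaches Gisela via Corvin → Elspeth → Gisela.
No chain forces Cassia (or any of the others) ahead of Gisela.
That's Corvin, Elspeth, and Isolde — 3 in all.

3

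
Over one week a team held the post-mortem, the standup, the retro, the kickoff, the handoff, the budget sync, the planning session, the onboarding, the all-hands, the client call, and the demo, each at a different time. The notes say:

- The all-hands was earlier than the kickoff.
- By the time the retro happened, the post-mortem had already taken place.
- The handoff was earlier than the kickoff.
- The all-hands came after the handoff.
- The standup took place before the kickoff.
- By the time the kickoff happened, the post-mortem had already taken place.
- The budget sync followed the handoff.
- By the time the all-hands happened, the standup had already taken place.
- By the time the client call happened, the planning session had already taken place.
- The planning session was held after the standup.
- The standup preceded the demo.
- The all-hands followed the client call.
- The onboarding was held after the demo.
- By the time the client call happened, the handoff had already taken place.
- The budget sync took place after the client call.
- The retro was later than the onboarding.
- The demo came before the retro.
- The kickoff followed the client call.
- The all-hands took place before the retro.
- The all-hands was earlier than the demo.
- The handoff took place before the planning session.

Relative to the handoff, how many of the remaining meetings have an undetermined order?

2

Forced after the handoff: the all-hands, the budget sync, the client call, the demo, the kickoff, the onboarding, the planning session, and the retro.
That leaves the post-mortem and the standup with no forced order relative to the handoff — 2.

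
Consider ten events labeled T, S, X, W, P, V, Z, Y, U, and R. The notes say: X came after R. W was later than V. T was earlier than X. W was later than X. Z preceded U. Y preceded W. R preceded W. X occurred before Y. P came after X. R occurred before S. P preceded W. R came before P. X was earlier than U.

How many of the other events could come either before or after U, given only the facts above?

5

Forced before U: R, T, X, and Z.
That leaves P, S, V, W, and Y with no forced order relative to U — 5.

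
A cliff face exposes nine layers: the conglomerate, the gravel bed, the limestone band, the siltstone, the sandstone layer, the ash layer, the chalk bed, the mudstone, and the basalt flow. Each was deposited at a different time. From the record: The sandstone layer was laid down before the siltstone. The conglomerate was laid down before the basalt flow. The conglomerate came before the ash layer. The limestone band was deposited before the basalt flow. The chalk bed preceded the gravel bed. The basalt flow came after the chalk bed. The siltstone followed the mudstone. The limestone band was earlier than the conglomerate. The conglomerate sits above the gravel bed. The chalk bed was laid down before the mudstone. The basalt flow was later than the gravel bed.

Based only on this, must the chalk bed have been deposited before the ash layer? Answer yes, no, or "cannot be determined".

Chain the constraints: the chalk bed → the gravel bed → the conglomerate → the ash layer. Each link is directly stated, so the chalk bed comes before the ash layer.

yes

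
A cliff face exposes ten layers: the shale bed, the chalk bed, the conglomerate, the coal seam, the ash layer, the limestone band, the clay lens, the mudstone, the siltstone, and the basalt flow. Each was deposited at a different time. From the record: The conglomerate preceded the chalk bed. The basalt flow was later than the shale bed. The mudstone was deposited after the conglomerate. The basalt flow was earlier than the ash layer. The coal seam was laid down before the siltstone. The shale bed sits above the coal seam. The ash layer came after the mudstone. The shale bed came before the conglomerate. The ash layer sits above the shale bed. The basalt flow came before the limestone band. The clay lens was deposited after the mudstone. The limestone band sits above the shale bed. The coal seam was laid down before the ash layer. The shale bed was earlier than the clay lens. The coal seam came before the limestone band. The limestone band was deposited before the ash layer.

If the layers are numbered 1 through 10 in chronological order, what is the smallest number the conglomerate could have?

The coal seam and the shale bed must both come before the conglomerate — 2 forced predecessors.
Nothing else is forced ahead of the conglomerate, so its earliest slot is position 2 + 1 = 3.

3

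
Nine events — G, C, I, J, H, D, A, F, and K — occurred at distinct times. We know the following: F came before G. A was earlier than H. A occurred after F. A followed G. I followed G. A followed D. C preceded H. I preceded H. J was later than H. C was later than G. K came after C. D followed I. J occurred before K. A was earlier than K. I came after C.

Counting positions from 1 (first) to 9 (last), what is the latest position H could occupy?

7

H must come before J and K — 2 events forced after it.
Everything else can be placed before H in some valid order, so H can sit as late as position 9 − 2 = 7.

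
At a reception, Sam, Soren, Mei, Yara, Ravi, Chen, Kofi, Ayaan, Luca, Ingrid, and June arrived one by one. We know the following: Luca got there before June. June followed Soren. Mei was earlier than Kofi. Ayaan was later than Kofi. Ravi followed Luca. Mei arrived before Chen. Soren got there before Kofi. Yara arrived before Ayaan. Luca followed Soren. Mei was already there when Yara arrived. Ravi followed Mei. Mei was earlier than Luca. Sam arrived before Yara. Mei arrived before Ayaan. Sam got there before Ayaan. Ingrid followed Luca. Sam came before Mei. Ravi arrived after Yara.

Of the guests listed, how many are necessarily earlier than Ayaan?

Directly stated before Ayaan: Kofi, Mei, Sam, and Yara.
Soren reaches Ayaan via Soren → Kofi → Ayaan.
No chain forces Chen (or any of the others) ahead of Ayaan.
That's Kofi, Mei, Sam, Soren, and Yara — 5 in all.

5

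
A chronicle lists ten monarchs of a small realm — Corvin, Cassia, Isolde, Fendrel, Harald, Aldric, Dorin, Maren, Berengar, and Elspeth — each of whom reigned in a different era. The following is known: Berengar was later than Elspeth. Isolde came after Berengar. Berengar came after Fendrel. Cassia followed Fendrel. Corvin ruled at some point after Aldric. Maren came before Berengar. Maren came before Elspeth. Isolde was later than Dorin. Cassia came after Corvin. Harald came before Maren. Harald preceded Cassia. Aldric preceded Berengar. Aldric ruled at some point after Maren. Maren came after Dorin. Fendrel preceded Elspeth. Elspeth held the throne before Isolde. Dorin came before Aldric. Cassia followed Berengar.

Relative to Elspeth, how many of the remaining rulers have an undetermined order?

2

Forced before Elspeth: Dorin, Fendrel, Harald, and Maren; forced after Elspeth: Berengar, Cassia, and Isolde.
That leaves Aldric and Corvin with no forced order relative to Elspeth — 2.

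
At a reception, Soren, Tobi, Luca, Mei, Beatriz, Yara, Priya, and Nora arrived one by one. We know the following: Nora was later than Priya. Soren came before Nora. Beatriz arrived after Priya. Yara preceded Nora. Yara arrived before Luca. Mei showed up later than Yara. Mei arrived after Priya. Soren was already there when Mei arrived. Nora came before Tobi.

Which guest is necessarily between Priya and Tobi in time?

Tracing the constraints gives Priya → Nora → Tobi, so Nora sits after Priya and before Tobi.
No other guest is forced both after Priya and before Tobi.

Nora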